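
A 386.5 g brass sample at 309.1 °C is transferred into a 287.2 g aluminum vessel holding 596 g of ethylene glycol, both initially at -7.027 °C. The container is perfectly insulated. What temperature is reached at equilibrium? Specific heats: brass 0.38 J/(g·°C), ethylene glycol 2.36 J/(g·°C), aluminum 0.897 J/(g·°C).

Energy conservation, ΣQ = 0:
386.5*0.38*(T − 309.1) + 596*2.36*(T − (-7.027)) + 287.2*0.897*(T − (-7.027)) = 0
(146.87 + 1406.6 + 257.62) T = 146.87*309.1 + 1406.6*(-7.027) + 257.62*(-7.027)
T = 33703 / 1811 = 18.6 °C

T_f ≈ 18.6 °C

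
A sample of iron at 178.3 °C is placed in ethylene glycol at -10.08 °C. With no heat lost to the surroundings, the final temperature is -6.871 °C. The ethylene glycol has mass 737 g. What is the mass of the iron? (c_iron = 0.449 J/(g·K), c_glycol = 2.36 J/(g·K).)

m ≈ 67.1 g

Let T be the final temperature. ΣQ_i = 0:
m·0.449·(-6.871 − 178.3) + 737·2.36·(-6.871 − (-10.08)) = 0
-83.14 m = -5581.5
m = -5581.5/-83.14 ≈ 67.13 g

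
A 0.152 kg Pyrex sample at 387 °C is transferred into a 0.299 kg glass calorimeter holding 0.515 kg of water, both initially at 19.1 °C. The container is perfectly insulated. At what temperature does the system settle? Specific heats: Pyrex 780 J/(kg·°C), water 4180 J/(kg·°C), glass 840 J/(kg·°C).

T_f ≈ 36.4 °C

Taking heat into each body as positive, Σ m c ΔT = 0:
0.152×780×(T − 387) + 0.515×4180×(T − 19.1) + 0.299×840×(T − 19.1) = 0
118.56(T − 387) + 2152.7(T − 19.1) + 251.16(T − 19.1) = 0
2522.4 T = 91796
T ≈ 36.39 °C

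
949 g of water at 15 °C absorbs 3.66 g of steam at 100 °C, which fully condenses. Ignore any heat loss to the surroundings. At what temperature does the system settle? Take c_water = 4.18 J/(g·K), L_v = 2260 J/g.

Heat gained plus heat lost sum to zero:
condense steam: −3.66·2260 = −8271.6
  condensed water 100 °C→T: 15.3(T − 100)
  water warms: 949·4.18·(T − 15) = 3966.8(T − 15)
3982.1 T = 8271.6 + 1529.9 + 59502 = 69304
T ≈ 17.40 °C — below 100 °C, confirming all the steam condensed.

T_f ≈ 17.4 °C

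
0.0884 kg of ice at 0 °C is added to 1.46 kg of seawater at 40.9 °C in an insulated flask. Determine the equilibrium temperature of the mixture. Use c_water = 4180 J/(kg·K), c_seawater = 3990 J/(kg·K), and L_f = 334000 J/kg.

Net heat exchanged in the isolated system is zero:
fusion: m_ice L_f = 0.0884·334000 = 29526; meltwater 0→T: 0.0884·4180·T = 369.51 T; seawater cools: 1.46·3990·(T − 40.9) = 5825.4(T − 40.9)
6194.9 T = 238259 − 29526 = 208733
T ≈ 33.69 °C — above 0 °C, consistent with complete melting.

T_f ≈ 33.7 °C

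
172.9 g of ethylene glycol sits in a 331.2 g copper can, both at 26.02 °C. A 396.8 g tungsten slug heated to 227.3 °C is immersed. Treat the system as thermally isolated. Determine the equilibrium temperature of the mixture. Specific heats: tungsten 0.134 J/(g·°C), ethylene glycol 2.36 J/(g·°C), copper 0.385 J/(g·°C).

With ΣQ=0 the equilibrium temperature is the m·c-weighted mean:
T_f = (53.17*227.3 + 408.04*26.02 + 127.51*26.02) / (53.17 + 408.04 + 127.51)
    = 26021 / 588.73 ≈ 44.20 °C

T_f ≈ 44.2 °C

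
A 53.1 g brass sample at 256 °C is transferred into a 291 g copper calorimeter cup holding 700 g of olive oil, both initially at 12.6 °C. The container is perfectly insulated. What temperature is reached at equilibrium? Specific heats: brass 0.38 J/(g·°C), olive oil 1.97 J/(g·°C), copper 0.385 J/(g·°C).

T_f ≈ 15.8 °C

Let T be the final temperature. ΣQ_i = 0:
53.1*0.38*(T − 256) + 700*1.97*(T − 12.6) + 291*0.385*(T − 12.6) = 0
20.18(T − 256) + 1379(T − 12.6) + 112.03(T − 12.6) = 0
1511.2 T = 23953
T = 23953 / 1511.2 = 15.8 °C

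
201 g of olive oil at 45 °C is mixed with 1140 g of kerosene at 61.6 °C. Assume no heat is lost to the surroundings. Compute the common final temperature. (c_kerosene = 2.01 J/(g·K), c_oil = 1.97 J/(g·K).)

T_f ≈ 59.2 °C

Net heat exchanged in the isolated system is zero:
1140·2.01·(T − 61.6) + 201·1.97·(T − 45) = 0
2687.4 T = 158969
T = 158969/2687.4 ≈ 59.15 °C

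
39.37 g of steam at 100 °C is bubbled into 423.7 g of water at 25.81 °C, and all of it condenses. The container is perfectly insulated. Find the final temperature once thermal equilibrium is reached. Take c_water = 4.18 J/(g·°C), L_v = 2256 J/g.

T_f ≈ 78.0 °C

Conservation of energy gives ΣQ = 0:
latent heat released on condensation: 39.37×2256 = 88819; condensed water 100 °C→T: 164.57(T − 100); water warms: 423.7×4.18×(T − 25.81) = 1771.1(T − 25.81)
1935.6 T = 88819 + 16457 + 45711 = 150987
T ≈ 78.00 °C (< 100 °C, so full condensation is consistent).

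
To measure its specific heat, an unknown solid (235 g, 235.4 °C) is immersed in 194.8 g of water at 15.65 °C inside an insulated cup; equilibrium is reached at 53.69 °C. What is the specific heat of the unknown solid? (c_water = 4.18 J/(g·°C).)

c ≈ 0.725 J/(g·°C)

Heat lost by the unknown solid = heat gained by the water:
235·c·(235.4 − 53.69) = 194.8·4.18·(53.69 − 15.65)
42702 c = 30975  ⇒  c ≈ 0.7254 J/(g·°C)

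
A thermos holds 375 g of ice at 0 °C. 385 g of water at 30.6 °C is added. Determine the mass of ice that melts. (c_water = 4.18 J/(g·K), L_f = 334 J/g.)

m_melted ≈ 147 g

Cooling the water to 0 °C releases 385·4.18·30.6 = 49245 J.
Fully melting the ice requires m_ice L_f = 375·334 = 125250 J.
Since 49245 < 125250 J, not all the ice melts; equilibrium is at 0 °C.
Mass melted = 49245/334 ≈ 147.4 g.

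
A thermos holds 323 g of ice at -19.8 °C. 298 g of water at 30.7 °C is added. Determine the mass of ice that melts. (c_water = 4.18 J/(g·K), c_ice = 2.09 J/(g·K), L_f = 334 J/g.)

m_melted ≈ 74.5 g

Cooling the water to 0 °C releases 298·4.18·30.7 = 38241 J.
Of that, 323·2.09·19.8 = 13366 J goes to bring the ice to 0 °C, leaving 24875 J.
To melt every bit of ice: 323·334 = 107882 J.
24875 J < 107882 J, so only part of the ice melts and the system sits at 0 °C.
m_melted·334 = 24875  ⇒  m_melted ≈ 74.48 g.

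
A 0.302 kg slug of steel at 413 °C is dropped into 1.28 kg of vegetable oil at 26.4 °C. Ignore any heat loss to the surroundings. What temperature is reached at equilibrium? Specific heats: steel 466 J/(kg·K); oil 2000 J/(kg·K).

T_f = Σ m_i c_i T_i / Σ m_i c_i:
T_f = (140.73×413 + 2560×26.4) / (140.73 + 2560)
    = 125706 / 2700.7 ≈ 46.55 °C

T_f ≈ 46.5 °C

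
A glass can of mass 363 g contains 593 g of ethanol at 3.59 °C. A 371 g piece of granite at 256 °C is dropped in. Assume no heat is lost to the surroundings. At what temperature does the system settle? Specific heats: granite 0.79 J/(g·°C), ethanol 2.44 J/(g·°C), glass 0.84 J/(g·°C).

T_f is the heat-capacity-weighted average of the initial temperatures:
T_f = (293.09·256 + 1446.9·3.59 + 304.92·3.59) / (293.09 + 1446.9 + 304.92)
    = 81320 / 2044.9 ≈ 39.77 °C

T_f ≈ 39.8 °C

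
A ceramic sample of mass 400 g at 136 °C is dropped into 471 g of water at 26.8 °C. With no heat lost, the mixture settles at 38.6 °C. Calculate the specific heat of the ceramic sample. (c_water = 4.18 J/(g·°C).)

m_s c (T_s − T_f) = m_water c_water (T_f − T_0):
400×c×(136 − 38.6) = 471×4.18×(38.6 − 26.8)
38960 c = 23232  ⇒  c ≈ 0.5963 J/(g·°C)

c ≈ 0.596 J/(g·°C)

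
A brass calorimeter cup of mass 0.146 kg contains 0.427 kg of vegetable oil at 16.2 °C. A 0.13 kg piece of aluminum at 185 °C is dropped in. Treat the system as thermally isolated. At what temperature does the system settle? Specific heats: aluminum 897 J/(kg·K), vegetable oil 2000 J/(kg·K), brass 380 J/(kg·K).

T_f ≈ 35.4 °C

T_f = Σ m_i c_i T_i / Σ m_i c_i:
T_f = (116.61×185 + 854×16.2 + 55.48×16.2) / (116.61 + 854 + 55.48)
    = 36306 / 1026.1 ≈ 35.38 °C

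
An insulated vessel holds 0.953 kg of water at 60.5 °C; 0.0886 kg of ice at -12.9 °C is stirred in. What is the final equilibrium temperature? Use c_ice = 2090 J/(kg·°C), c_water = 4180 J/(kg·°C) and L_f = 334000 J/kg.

Taking heat into each body as positive, Σ m c ΔT = 0:
warm ice to 0 °C: 0.0886×2090×(0 − (-12.9)) = 2388.7
  fusion: m_ice L_f = 0.0886×334000 = 29592
  warm the meltwater: 370.35 T
  water cools: 0.953×4180×(T − 60.5) = 3983.5(T − 60.5)
4353.9 T = 241004 − 31981 = 209023
T ≈ 48.01 °C. Since T > 0 °C, the all-ice-melts assumption holds.

T_f ≈ 48.0 °C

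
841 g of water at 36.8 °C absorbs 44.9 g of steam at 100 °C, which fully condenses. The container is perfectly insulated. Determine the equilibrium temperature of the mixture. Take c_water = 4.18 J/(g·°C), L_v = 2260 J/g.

T_f ≈ 67.4 °C

Setting the total heat transfer to zero:
latent heat released on condensation: 44.9·2260 = 101474
  condensate cools 100→T: 44.9·4.18·(T − 100) = 187.68(T − 100)
  water warms: 841·4.18·(T − 36.8) = 3515.4(T − 36.8)
3703.1 T = 101474 + 18768 + 129366 = 249608
T ≈ 67.41 °C — below 100 °C, confirming all the steam condensed.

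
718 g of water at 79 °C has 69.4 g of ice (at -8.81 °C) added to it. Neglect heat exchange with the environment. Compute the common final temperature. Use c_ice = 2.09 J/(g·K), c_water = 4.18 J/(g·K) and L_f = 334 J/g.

T_f ≈ 64.6 °C

Sum of m c ΔT and latent-heat terms is zero:
ice -8.81→0 °C: 69.4×2.09×8.81 = 1277.9
  fusion: m_ice L_f = 69.4×334 = 23180
  meltwater 0→T: 69.4×4.18×T = 290.09 T
  water: 3001.2(T − 79)
3291.3 T = 237098 − 24457 = 212641
T ≈ 64.61 °C (positive, so assuming full melt was valid).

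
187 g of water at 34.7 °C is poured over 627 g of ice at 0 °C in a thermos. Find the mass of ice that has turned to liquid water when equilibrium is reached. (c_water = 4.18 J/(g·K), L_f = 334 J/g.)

m_melted ≈ 81.2 g

Water can give up m c ΔT = 187×4.18×34.7 = 27124 J before reaching 0 °C.
Fully melting the ice requires m_ice L_f = 627×334 = 209418 J.
That's not enough to melt it all — equilibrium is at 0 °C with ice remaining.
Mass melted = 27124/334 ≈ 81.21 g.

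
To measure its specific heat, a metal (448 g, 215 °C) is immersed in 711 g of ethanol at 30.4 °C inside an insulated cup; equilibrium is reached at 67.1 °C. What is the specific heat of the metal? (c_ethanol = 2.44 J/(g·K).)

m_s c (T_s − T_f) = m_ethanol c_ethanol (T_f − T_0):
448×c×(215 − 67.1) = 711×2.44×(67.1 − 30.4)
66259 c = 63669  ⇒  c ≈ 0.9609 J/(g·K)

c ≈ 0.961 J/(g·K)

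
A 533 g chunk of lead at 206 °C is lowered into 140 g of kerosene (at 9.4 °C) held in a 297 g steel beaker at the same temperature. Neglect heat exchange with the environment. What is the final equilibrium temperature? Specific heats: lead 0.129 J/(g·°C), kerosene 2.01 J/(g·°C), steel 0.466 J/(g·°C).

Net heat exchanged in the isolated system is zero:
533·0.129·(T − 206) + 140·2.01·(T − 9.4) + 297·0.466·(T − 9.4) = 0
488.56 T = 18110
T = 18110/488.56 ≈ 37.07 °C

T_f ≈ 37.1 °C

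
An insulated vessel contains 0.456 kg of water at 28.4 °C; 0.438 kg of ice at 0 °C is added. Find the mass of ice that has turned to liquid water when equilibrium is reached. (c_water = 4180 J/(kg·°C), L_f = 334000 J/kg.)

Heat available from the water dropping to 0 °C: 0.456×4180×28.4 = 54133 J.
Fully melting the ice requires m_ice L_f = 0.438×334000 = 146292 J.
That's not enough to melt it all — equilibrium is at 0 °C with ice remaining.
m_melted×334000 = 54133  ⇒  m_melted ≈ 0.1621 kg.

m_melted ≈ 0.162 kg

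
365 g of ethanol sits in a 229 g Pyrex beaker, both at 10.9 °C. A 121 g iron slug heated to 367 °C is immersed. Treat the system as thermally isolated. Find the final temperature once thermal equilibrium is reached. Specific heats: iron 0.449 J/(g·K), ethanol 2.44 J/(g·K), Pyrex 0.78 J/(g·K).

T_f ≈ 28.1 °C

Heat gained plus heat lost sum to zero:
121×0.449×(T − 367) + 365×2.44×(T − 10.9) + 229×0.78×(T − 10.9) = 0
1123.5 T = 31593
T = 31593 / 1123.5 = 28.1 °C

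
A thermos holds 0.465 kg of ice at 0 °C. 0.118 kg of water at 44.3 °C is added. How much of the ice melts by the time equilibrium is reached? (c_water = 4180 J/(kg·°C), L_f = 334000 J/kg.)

Water can give up m c ΔT = 0.118·4180·44.3 = 21851 J before reaching 0 °C.
To melt every bit of ice: 0.465·334000 = 155310 J.
Since 21851 < 155310 J, not all the ice melts; equilibrium is at 0 °C.
m_melted·334000 = 21851  ⇒  m_melted ≈ 0.06542 kg.

m_melted ≈ 0.0654 kg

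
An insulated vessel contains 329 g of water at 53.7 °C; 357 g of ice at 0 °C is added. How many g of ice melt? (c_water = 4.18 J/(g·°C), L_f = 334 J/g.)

Cooling the water to 0 °C releases 329·4.18·53.7 = 73849 J.
Fully melting the ice requires m_ice L_f = 357·334 = 119238 J.
73849 J < 119238 J, so only part of the ice melts and the system sits at 0 °C.
Mass melted = 73849/334 ≈ 221.1 g.

m_melted ≈ 221 g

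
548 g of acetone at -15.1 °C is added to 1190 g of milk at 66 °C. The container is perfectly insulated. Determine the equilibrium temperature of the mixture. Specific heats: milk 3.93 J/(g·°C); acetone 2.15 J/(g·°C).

T_f ≈ 49.7 °C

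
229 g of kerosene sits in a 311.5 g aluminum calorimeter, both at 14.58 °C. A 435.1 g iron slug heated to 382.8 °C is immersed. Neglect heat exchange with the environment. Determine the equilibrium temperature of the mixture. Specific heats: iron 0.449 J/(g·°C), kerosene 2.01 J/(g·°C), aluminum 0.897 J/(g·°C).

T_f ≈ 91.5 °C

With ΣQ=0 the equilibrium temperature is the m·c-weighted mean:
T_f = (195.36*382.8 + 460.29*14.58 + 279.42*14.58) / (195.36 + 460.29 + 279.42)
    = 85569 / 935.07 ≈ 91.51 °C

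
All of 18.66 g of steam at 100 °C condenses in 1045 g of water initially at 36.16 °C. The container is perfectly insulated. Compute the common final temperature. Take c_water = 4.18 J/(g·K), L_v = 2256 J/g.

T_f ≈ 46.7 °C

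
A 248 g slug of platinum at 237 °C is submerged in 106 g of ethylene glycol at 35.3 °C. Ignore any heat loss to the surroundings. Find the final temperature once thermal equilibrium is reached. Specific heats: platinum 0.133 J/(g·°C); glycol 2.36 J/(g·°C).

T_f ≈ 58.8 °C

Heat gained plus heat lost sum to zero:
248×0.133×(T − 237) + 106×2.36×(T − 35.3) = 0
(32.98 + 250.16) T = 32.98×237 + 250.16×35.3
T = 16648/283.14 ≈ 58.80 °C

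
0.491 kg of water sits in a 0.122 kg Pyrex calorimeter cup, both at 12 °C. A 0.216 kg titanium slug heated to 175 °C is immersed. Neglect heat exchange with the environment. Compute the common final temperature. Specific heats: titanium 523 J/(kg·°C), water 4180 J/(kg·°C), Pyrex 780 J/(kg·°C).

With ΣQ=0 the equilibrium temperature is the m·c-weighted mean:
T_f = (112.97*175 + 2052.4*12 + 95.16*12) / (112.97 + 2052.4 + 95.16)
    = 45540 / 2260.5 ≈ 20.15 °C

T_f ≈ 20.1 °C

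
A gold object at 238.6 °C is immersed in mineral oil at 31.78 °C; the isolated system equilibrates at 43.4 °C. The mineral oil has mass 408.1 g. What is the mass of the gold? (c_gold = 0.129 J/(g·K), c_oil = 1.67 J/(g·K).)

Energy conservation, ΣQ = 0:
m·0.129·(43.4 − 238.6) + 408.1·1.67·(43.4 − 31.78) = 0
-25.18 m = -7919.3
m = -7919.3/-25.18 ≈ 314.5 g

m ≈ 314 g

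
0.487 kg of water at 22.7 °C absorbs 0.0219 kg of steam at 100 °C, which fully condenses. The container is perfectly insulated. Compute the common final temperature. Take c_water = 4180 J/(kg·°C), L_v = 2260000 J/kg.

T_f ≈ 49.3 °C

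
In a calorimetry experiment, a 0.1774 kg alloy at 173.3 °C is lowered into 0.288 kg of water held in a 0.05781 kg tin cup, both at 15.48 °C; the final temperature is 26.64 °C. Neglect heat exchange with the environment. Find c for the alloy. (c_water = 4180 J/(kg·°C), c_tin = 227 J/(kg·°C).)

c ≈ 522 J/(kg·°C)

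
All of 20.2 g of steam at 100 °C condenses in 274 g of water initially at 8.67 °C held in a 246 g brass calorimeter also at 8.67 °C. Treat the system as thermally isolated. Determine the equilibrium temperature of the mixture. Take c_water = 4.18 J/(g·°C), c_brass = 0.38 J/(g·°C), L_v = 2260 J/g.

T_f ≈ 49.0 °C

Taking heat into each body as positive, Σ m c ΔT = 0:
latent heat released on condensation: 20.2·2260 = 45652
  condensate cools 100→T: 20.2·4.18·(T − 100) = 84.44(T − 100)
  water warms: 274·4.18·(T − 8.67) = 1145.3(T − 8.67)
  cup: 93.48(T − 8.67)
1323.2 T = 45652 + 8443.6 + 10740 = 64836
T ≈ 49.00 °C, under the boiling point, so the assumption holds.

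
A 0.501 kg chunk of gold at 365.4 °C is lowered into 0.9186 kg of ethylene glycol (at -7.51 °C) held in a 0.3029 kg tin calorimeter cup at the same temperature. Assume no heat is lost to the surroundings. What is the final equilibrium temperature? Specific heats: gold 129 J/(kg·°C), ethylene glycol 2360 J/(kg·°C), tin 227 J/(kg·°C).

T_f ≈ 3.0 °C

Net heat exchanged in the isolated system is zero:
0.501·129·(T − 365.4) + 0.9186·2360·(T − (-7.51)) + 0.3029·227·(T − (-7.51)) = 0
64.63(T − 365.4) + 2167.9(T − (-7.51)) + 68.76(T − (-7.51)) = 0
(64.63 + 2167.9 + 68.76) T = 64.63·365.4 + 2167.9·(-7.51) + 68.76·(-7.51)
T = 6818.2 / 2301.3 = 2.96 °C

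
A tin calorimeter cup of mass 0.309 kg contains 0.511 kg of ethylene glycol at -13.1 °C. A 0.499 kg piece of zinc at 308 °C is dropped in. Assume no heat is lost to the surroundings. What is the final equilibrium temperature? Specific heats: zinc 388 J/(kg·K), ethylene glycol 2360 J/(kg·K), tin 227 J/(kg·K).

Energy conservation, ΣQ = 0:
0.499*388*(T − 308) + 0.511*2360*(T − (-13.1)) + 0.309*227*(T − (-13.1)) = 0
193.61(T − 308) + 1206(T − (-13.1)) + 70.14(T − (-13.1)) = 0
1469.7 T = 42916
T ≈ 29.20 °C

T_f ≈ 29.2 °C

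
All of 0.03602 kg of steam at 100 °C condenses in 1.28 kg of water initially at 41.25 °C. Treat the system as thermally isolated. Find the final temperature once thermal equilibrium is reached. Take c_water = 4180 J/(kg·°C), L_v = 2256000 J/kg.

Net heat exchanged in the isolated system is zero:
steam→water at 100 °C releases m L_v = 0.03602×2256000 = 81261
  condensate cools 100→T: 0.03602×4180×(T − 100) = 150.56(T − 100)
  original water: 5350.4(T − 41.25)
5501 T = 81261 + 15056 + 220704 = 317021
T ≈ 57.63 °C — below 100 °C, confirming all the steam condensed.

T_f ≈ 57.6 °C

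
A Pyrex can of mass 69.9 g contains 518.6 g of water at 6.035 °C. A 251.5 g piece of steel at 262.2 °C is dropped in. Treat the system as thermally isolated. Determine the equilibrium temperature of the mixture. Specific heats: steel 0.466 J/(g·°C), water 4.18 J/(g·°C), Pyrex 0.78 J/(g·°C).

Let T be the final temperature. ΣQ_i = 0:
251.5*0.466*(T − 262.2) + 518.6*4.18*(T − 6.035) + 69.9*0.78*(T − 6.035) = 0
117.2(T − 262.2) + 2167.7(T − 6.035) + 54.52(T − 6.035) = 0
2339.5 T = 44141
T = 44141/2339.5 ≈ 18.87 °C

T_f ≈ 18.9 °C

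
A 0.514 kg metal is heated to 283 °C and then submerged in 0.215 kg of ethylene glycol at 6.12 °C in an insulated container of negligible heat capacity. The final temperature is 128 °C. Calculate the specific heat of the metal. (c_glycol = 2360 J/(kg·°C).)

Taking heat into each body as positive, Σ m c ΔT = 0:
0.514·c·(128 − 283) + 0.215·2360·(128 − 6.12) = 0
-79.67 c = -61842
c = -61842/-79.67 ≈ 776.2 J/(kg·°C)

c ≈ 776 J/(kg·°C)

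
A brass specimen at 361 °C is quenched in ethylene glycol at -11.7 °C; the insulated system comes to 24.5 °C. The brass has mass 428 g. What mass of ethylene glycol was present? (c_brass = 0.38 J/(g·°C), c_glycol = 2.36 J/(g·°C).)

m ≈ 641 g

|Q_brass| = |Q_glycol|:
428·0.38·(361 − 24.5) = m·2.36·(24.5 − (-11.7))
85.43 m = 54728  ⇒  m ≈ 640.6 g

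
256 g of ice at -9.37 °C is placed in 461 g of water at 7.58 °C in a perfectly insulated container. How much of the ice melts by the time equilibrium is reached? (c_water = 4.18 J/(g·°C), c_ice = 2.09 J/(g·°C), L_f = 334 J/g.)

Water can give up m c ΔT = 461×4.18×7.58 = 14607 J before reaching 0 °C.
Warming the ice to 0 °C takes 256×2.09×9.37 = 5013.3 J, leaving 9593.2 J for melting.
To melt every bit of ice: 256×334 = 85504 J.
Since 9593.2 < 85504 J, not all the ice melts; equilibrium is at 0 °C.
Mass melted = 9593.2/334 ≈ 28.72 g.

m_melted ≈ 28.7 g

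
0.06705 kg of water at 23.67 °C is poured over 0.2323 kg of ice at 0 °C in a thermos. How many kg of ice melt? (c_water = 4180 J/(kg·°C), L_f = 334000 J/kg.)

Water can give up m c ΔT = 0.06705·4180·23.67 = 6634 J before reaching 0 °C.
Melting all 0.2323 kg of ice would need 0.2323·334000 = 77588 J.
Since 6634 < 77588 J, not all the ice melts; equilibrium is at 0 °C.
m_melted·334000 = 6634  ⇒  m_melted ≈ 0.01986 kg.

m_melted ≈ 0.0199 kg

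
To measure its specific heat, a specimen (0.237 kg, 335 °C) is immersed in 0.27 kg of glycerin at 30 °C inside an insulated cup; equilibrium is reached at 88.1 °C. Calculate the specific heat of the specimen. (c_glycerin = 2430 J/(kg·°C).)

c ≈ 651 J/(kg·°C)

m_s c (T_s − T_f) = m_glycerin c_glycerin (T_f − T_0):
0.237·c·(335 − 88.1) = 0.27·2430·(88.1 − 30)
58.52 c = 38119  ⇒  c ≈ 651.4 J/(kg·°C)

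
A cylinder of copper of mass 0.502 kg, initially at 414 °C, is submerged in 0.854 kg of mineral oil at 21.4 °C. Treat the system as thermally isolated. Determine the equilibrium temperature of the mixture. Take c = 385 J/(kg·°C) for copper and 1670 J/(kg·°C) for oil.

Heat gained plus heat lost sum to zero:
0.502*385*(T − 414) + 0.854*1670*(T − 21.4) = 0
1619.5 T = 110534
T = 110534/1619.5 ≈ 68.25 °C

T_f ≈ 68.3 °C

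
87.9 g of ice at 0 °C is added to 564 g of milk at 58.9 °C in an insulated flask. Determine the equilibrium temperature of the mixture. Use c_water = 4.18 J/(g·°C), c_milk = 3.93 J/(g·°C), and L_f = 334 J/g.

Net heat exchanged in the isolated system is zero:
fusion: m_ice L_f = 87.9·334 = 29359; warm the meltwater: 367.42 T; milk: 2216.5(T − 58.9)
2583.9 T = 130553 − 29359 = 101194
T ≈ 39.16 °C. Since T > 0 °C, the all-ice-melts assumption holds.

T_f ≈ 39.2 °C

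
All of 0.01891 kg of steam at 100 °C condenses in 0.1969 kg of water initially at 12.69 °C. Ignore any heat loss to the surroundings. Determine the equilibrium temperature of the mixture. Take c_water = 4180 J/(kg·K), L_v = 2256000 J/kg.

Conservation of energy gives ΣQ = 0:
condense steam: −0.01891×2256000 = −42661
  condensed water 100 °C→T: 79.04(T − 100)
  water warms: 0.1969×4180×(T − 12.69) = 823.04(T − 12.69)
902.09 T = 42661 + 7904.4 + 10444 = 61010
T ≈ 67.63 °C — below 100 °C, confirming all the steam condensed.

T_f ≈ 67.6 °C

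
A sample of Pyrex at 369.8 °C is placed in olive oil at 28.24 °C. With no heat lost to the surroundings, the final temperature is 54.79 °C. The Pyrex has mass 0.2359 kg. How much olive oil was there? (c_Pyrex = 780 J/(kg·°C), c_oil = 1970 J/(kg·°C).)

Heat gained plus heat lost sum to zero:
0.2359×780×(54.79 − 369.8) + m×1970×(54.79 − 28.24) = 0
52304 m = 57962
m = 57962/52304 ≈ 1.108 kg

m ≈ 1.11 kg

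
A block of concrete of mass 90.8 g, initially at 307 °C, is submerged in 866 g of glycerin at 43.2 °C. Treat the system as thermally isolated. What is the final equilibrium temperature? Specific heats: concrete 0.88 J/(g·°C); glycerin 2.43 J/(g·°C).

T_f ≈ 52.9 °C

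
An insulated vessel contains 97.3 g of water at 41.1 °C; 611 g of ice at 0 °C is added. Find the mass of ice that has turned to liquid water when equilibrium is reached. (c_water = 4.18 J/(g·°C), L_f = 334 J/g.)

m_melted ≈ 50 g

Heat available from the water dropping to 0 °C: 97.3·4.18·41.1 = 16716 J.
To melt every bit of ice: 611·334 = 204074 J.
16716 J < 204074 J, so only part of the ice melts and the system sits at 0 °C.
Mass melted = 16716/334 ≈ 50.05 g.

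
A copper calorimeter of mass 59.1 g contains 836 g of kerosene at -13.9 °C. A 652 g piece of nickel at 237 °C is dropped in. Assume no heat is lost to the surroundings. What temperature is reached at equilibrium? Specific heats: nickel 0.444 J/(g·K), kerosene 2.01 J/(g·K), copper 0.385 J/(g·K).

Energy conservation, ΣQ = 0:
652×0.444×(T − 237) + 836×2.01×(T − (-13.9)) + 59.1×0.385×(T − (-13.9)) = 0
289.49(T − 237) + 1680.4(T − (-13.9)) + 22.75(T − (-13.9)) = 0
(289.49 + 1680.4 + 22.75) T = 289.49×237 + 1680.4×(-13.9) + 22.75×(-13.9)
T ≈ 22.55 °C

T_f ≈ 22.6 °C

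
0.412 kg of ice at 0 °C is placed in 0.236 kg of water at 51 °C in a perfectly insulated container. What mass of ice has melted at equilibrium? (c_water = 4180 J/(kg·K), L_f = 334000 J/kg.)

m_melted ≈ 0.151 kg

Water can give up m c ΔT = 0.236×4180×51 = 50310 J before reaching 0 °C.
Melting all 0.412 kg of ice would need 0.412×334000 = 137608 J.
Since 50310 < 137608 J, not all the ice melts; equilibrium is at 0 °C.
m_melt = 50310 / L_f = 0.1506 kg.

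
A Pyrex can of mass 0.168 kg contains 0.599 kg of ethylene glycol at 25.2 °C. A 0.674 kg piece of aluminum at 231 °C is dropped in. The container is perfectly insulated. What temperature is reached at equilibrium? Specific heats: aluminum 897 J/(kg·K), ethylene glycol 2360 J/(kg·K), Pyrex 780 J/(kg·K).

T_f ≈ 83.1 °C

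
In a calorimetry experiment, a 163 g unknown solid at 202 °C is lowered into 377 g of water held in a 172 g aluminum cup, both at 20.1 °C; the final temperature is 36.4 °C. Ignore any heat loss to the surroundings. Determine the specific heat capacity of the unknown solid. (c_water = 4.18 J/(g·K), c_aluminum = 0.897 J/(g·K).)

c ≈ 1.04 J/(g·K)

Heat gained plus heat lost sum to zero:
163×c×(36.4 − 202) + 377×4.18×(36.4 − 20.1) + 172×0.897×(36.4 − 20.1) = 0
-26993 c = -28201
c = -28201/-26993 ≈ 1.045 J/(g·K)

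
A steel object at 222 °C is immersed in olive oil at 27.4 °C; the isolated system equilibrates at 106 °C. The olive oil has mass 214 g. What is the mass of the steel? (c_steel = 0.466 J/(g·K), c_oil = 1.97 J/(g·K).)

Conservation of energy gives ΣQ = 0:
m×0.466×(106 − 222) + 214×1.97×(106 − 27.4) = 0
-54.06 m = -33136
m = -33136/-54.06 ≈ 613 g

m ≈ 613 g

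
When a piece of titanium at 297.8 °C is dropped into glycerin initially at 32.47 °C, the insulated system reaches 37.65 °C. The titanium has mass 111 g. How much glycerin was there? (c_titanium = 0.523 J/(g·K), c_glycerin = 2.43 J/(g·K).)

m ≈ 1200 g

Heat gained plus heat lost sum to zero:
111·0.523·(37.65 − 297.8) + m·2.43·(37.65 − 32.47) = 0
12.59 m = 15102
m = 15102/12.59 ≈ 1200 g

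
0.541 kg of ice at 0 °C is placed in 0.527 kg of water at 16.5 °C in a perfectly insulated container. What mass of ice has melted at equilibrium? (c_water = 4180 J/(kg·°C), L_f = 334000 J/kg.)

m_melted ≈ 0.109 kg

Heat available from the water dropping to 0 °C: 0.527·4180·16.5 = 36347 J.
Melting all 0.541 kg of ice would need 0.541·334000 = 180694 J.
36347 J < 180694 J, so only part of the ice melts and the system sits at 0 °C.
m_melted·334000 = 36347  ⇒  m_melted ≈ 0.1088 kg.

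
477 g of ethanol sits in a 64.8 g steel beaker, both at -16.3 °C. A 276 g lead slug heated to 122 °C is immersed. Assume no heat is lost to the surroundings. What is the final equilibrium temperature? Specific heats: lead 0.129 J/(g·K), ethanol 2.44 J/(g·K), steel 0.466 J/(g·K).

T_f ≈ -12.3 °C

Energy conservation, ΣQ = 0:
276·0.129·(T − 122) + 477·2.44·(T − (-16.3)) + 64.8·0.466·(T − (-16.3)) = 0
35.6(T − 122) + 1163.9(T − (-16.3)) + 30.2(T − (-16.3)) = 0
1229.7 T = -15120
T = -15120/1229.7 ≈ -12.30 °C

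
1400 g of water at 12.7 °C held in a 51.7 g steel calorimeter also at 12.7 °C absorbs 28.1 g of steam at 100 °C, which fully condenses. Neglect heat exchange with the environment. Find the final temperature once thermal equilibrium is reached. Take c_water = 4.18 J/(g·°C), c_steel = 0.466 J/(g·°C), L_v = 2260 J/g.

Heat gained plus heat lost sum to zero:
latent heat released on condensation: 28.1×2260 = 63506; condensed water 100 °C→T: 117.46(T − 100); original water: 5852(T − 12.7); cup: 24.09(T − 12.7)
5993.6 T = 63506 + 11746 + 74626 = 149878
T ≈ 25.01 °C (< 100 °C, so full condensation is consistent).

T_f ≈ 25.0 °C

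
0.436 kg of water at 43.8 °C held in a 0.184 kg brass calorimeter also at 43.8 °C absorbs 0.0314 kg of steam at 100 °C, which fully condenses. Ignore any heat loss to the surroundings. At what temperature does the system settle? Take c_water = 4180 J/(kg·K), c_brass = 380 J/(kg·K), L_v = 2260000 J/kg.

T_f ≈ 82.5 °C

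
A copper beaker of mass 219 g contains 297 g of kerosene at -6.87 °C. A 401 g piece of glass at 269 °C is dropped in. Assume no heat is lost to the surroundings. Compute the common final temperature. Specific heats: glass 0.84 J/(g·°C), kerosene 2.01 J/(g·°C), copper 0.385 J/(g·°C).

Heat gained plus heat lost sum to zero:
401*0.84*(T − 269) + 297*2.01*(T − (-6.87)) + 219*0.385*(T − (-6.87)) = 0
336.84(T − 269) + 596.97(T − (-6.87)) + 84.31(T − (-6.87)) = 0
1018.1 T = 85930
T = 85930 / 1018.1 = 84.4 °C

T_f ≈ 84.4 °C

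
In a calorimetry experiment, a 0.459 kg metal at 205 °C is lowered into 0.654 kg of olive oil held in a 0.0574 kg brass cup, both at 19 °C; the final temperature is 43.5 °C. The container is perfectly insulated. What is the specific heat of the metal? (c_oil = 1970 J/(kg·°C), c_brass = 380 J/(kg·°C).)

c ≈ 433 J/(kg·°C)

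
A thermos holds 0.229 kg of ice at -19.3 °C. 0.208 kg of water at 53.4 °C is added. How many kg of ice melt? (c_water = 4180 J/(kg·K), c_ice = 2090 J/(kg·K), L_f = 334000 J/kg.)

m_melted ≈ 0.111 kg

Heat available from the water dropping to 0 °C: 0.208·4180·53.4 = 46428 J.
Of that, 0.229·2090·19.3 = 9237.2 J goes to bring the ice to 0 °C, leaving 37191 J.
To melt every bit of ice: 0.229·334000 = 76486 J.
37191 J < 76486 J, so only part of the ice melts and the system sits at 0 °C.
m_melt = 37191 / L_f = 0.1114 kg.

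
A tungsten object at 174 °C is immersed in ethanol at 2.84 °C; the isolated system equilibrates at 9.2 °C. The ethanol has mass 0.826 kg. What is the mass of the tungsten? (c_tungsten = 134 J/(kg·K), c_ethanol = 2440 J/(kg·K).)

m ≈ 0.58 kg

Let T be the final temperature. ΣQ_i = 0:
m×134×(9.2 − 174) + 0.826×2440×(9.2 − 2.84) = 0
-22083 m = -12818
m = -12818/-22083 ≈ 0.5805 kg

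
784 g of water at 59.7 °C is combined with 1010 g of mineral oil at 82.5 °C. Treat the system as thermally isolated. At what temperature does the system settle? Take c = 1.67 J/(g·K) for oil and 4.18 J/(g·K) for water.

With ΣQ=0 the equilibrium temperature is the m·c-weighted mean:
T_f = (1686.7*82.5 + 3277.1*59.7) / (1686.7 + 3277.1)
    = 334797 / 4963.8 ≈ 67.45 °C

T_f ≈ 67.4 °C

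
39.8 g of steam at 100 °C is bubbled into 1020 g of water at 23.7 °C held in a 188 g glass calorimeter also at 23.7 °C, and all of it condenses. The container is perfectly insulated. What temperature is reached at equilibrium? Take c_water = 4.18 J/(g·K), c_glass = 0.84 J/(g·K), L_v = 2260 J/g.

Conservation of energy gives ΣQ = 0:
latent heat released on condensation: 39.8×2260 = 89948; condensed water 100 °C→T: 166.36(T − 100); water warms: 1020×4.18×(T − 23.7) = 4263.6(T − 23.7); glass cup: 188×0.84×(T − 23.7) = 157.92(T − 23.7)
4587.9 T = 89948 + 16636 + 104790 = 211374
T ≈ 46.07 °C — below 100 °C, confirming all the steam condensed.

T_f ≈ 46.1 °C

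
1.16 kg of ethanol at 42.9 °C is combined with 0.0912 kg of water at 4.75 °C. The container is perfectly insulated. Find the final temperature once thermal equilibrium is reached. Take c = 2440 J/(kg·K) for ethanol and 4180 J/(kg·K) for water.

Set heat shed by the hot body equal to heat absorbed by the cold body:
1.16*2440*(42.9 − T) = 0.0912*4180*(T − 4.75)
2830.4(42.9 − T) = 381.22(T − 4.75)
3211.6 T = 123235  ⇒  T ≈ 38.37 °C

T_f ≈ 38.4 °C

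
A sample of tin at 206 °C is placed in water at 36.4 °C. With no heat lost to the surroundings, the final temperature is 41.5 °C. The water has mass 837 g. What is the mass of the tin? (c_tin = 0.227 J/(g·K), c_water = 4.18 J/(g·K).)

m ≈ 478 g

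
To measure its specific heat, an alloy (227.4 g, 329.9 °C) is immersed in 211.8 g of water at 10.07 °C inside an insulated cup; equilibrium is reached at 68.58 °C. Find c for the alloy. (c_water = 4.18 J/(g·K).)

c ≈ 0.872 J/(g·K)

Heat lost by the alloy = heat gained by the water:
227.4×c×(329.9 − 68.58) = 211.8×4.18×(68.58 − 10.07)
59424 c = 51800  ⇒  c ≈ 0.8717 J/(g·K)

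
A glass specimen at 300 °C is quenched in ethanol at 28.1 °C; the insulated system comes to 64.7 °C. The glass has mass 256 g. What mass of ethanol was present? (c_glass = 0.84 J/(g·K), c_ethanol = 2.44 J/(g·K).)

m ≈ 567 g

Heat lost by the glass = heat gained by the ethanol:
256×0.84×(300 − 64.7) = m×2.44×(64.7 − 28.1)
89.3 m = 50599  ⇒  m ≈ 566.6 g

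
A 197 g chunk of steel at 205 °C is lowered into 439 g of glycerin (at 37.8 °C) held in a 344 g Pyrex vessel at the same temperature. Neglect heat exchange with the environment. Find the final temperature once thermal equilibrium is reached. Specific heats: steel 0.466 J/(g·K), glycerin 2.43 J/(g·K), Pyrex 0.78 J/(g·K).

T_f ≈ 48.6 °C

T_f is the heat-capacity-weighted average of the initial temperatures:
T_f = (91.8*205 + 1066.8*37.8 + 268.32*37.8) / (91.8 + 1066.8 + 268.32)
    = 69286 / 1426.9 ≈ 48.56 °C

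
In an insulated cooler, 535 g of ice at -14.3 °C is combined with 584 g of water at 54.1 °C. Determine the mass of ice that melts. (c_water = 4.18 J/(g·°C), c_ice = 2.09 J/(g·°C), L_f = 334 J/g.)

Heat available from the water dropping to 0 °C: 584×4.18×54.1 = 132065 J.
Of that, 535×2.09×14.3 = 15990 J goes to bring the ice to 0 °C, leaving 116075 J.
Melting all 535 g of ice would need 535×334 = 178690 J.
Since 116075 < 178690 J, not all the ice melts; equilibrium is at 0 °C.
m_melt = 116075 / L_f = 347.5 g.

m_melted ≈ 348 g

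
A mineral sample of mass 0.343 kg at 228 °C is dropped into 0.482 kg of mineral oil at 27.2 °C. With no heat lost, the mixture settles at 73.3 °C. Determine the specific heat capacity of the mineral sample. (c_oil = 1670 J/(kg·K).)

c ≈ 699 J/(kg·K)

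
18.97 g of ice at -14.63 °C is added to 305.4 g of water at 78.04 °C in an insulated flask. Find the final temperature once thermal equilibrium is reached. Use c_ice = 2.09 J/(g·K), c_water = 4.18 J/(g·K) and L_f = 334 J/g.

T_f ≈ 68.4 °C

Conservation of energy gives ΣQ = 0:
warm ice to 0 °C: 18.97·2.09·(0 − (-14.63)) = 580.04
  melt ice: 18.97·334 = 6336
  warm the meltwater: 79.29 T
  water cools: 305.4·4.18·(T − 78.04) = 1276.6(T − 78.04)
1355.9 T = 99624 − 6916 = 92708
T ≈ 68.38 °C — above 0 °C, consistent with complete melting.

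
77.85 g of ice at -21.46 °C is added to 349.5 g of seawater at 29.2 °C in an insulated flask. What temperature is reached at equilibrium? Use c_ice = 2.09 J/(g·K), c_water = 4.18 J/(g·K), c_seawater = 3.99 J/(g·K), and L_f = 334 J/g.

T_f ≈ 6.5 °C

Conservation of energy gives ΣQ = 0:
ice -21.46→0 °C: 77.85×2.09×21.46 = 3491.7
  latent heat to melt: 77.85×334 = 26002
  warm the meltwater: 325.41 T
  seawater: 1394.5(T − 29.2)
1719.9 T = 40720 − 29494 = 11226
T ≈ 6.53 °C (positive, so assuming full melt was valid).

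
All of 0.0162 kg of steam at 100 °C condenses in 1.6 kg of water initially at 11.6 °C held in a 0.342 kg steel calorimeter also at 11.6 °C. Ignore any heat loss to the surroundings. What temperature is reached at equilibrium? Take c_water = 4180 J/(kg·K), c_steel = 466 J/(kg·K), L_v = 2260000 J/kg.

T_f ≈ 17.8 °C

Let T be the final temperature. ΣQ_i = 0:
condense steam: −0.0162×2260000 = −36612
  condensed water 100 °C→T: 67.72(T − 100)
  water warms: 1.6×4180×(T − 11.6) = 6688(T − 11.6)
  steel cup: 0.342×466×(T − 11.6) = 159.37(T − 11.6)
6915.1 T = 36612 + 6771.6 + 79430 = 122813
T ≈ 17.76 °C, under the boiling point, so the assumption holds.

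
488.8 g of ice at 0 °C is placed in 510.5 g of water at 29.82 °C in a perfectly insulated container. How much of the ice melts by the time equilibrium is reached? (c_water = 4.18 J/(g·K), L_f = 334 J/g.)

Heat available from the water dropping to 0 °C: 510.5·4.18·29.82 = 63633 J.
To melt every bit of ice: 488.8·334 = 163259 J.
Since 63633 < 163259 J, not all the ice melts; equilibrium is at 0 °C.
m_melted·334 = 63633  ⇒  m_melted ≈ 190.5 g.

m_melted ≈ 191 g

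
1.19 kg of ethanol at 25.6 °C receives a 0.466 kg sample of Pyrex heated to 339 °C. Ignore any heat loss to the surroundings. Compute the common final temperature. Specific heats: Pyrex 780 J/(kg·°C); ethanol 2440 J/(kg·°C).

Setting the total heat transfer to zero:
0.466*780*(T − 339) + 1.19*2440*(T − 25.6) = 0
363.48(T − 339) + 2903.6(T − 25.6) = 0
(363.48 + 2903.6) T = 363.48*339 + 2903.6*25.6
T ≈ 60.47 °C

T_f ≈ 60.5 °C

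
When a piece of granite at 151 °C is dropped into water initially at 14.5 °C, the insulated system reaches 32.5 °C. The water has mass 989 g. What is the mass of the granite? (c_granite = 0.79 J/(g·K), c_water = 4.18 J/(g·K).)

Heat lost by the granite = heat gained by the water:
m×0.79×(151 − 32.5) = 989×4.18×(32.5 − 14.5)
93.62 m = 74412  ⇒  m ≈ 794.9 g

m ≈ 795 g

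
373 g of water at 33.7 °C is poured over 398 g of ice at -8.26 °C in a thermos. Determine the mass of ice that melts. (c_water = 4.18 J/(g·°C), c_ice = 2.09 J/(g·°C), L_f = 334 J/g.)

m_melted ≈ 137 g

Water can give up m c ΔT = 373·4.18·33.7 = 52543 J before reaching 0 °C.
Of that, 398·2.09·8.26 = 6870.8 J goes to bring the ice to 0 °C, leaving 45672 J.
To melt every bit of ice: 398·334 = 132932 J.
That's not enough to melt it all — equilibrium is at 0 °C with ice remaining.
Mass melted = 45672/334 ≈ 136.7 g.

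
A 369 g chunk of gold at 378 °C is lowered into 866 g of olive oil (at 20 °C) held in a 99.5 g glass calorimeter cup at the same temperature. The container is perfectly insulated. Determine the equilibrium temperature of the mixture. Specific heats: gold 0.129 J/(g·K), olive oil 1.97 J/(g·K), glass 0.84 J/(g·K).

T_f ≈ 29.3 °C

Let T be the final temperature. ΣQ_i = 0:
369·0.129·(T − 378) + 866·1.97·(T − 20) + 99.5·0.84·(T − 20) = 0
47.6(T − 378) + 1706(T − 20) + 83.58(T − 20) = 0
1837.2 T = 53785
T = 53785 / 1837.2 = 29.3 °C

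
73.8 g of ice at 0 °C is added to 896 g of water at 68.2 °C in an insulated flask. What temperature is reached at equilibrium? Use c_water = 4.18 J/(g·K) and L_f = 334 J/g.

T_f ≈ 56.9 °C

Setting the total heat transfer to zero:
latent heat to melt: 73.8·334 = 24649
  meltwater 0→T: 73.8·4.18·T = 308.48 T
  water: 3745.3(T − 68.2)
4053.8 T = 255428 − 24649 = 230779
T ≈ 56.93 °C (positive, so assuming full melt was valid).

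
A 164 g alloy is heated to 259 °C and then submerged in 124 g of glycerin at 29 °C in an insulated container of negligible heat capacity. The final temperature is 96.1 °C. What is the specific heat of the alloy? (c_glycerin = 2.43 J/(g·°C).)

c ≈ 0.757 J/(g·°C)

Conservation of energy gives ΣQ = 0:
164×c×(96.1 − 259) + 124×2.43×(96.1 − 29) = 0
-26716 c = -20219
c = -20219/-26716 ≈ 0.7568 J/(g·°C)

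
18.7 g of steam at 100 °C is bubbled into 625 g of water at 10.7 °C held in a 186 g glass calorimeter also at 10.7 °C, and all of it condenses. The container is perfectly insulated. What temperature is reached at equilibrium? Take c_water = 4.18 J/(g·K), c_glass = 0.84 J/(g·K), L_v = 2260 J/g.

T_f ≈ 28.0 °C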